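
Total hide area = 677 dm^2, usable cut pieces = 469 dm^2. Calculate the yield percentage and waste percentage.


Yield = 469 / 677 x 100 = 69.3%
Waste = 677 - 469 = 208 dm^2
Waste% = 100 - 69.3 = 30.7%


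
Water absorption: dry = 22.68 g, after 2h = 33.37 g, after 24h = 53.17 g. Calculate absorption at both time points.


2h absorption = 47.1%
24h absorption = 134.4%


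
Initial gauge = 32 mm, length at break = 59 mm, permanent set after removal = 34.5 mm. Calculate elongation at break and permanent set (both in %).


Elongation at break = 84.4%
Permanent set = 7.8%

Elongation at break = (59 - 32) / 32 x 100 = 84.4%
Permanent set = (34.5 - 32) / 32 x 100 = 7.8%


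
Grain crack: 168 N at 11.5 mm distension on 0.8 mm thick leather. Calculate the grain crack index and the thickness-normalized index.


Crack index = 14.6 N/mm
Normalized index = 18.3 N/mm per mm


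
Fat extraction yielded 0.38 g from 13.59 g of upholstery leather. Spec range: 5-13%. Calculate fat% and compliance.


Fat content = 2.8%
Compliant: No

Fat% = 0.38 / 13.59 x 100 = 2.8%
Spec range: 5-13%
Compliant: No


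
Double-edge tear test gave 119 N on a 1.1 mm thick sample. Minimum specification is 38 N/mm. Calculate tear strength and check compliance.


Tear strength = 119 / 1.1 = 108.2 N/mm
Required minimum = 38 N/mm
Compliant: Yes


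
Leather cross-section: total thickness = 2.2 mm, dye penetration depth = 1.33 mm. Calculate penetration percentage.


Penetration% = 1.33 / 2.2 x 100
Penetration = 60.5%


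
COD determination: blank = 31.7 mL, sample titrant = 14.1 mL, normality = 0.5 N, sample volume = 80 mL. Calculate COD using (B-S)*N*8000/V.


880.0 mg/L

COD = (31.7 - 14.1) x 0.5 x 8000 / 80
COD = 17.6 x 0.5 x 8000 / 80
COD = 880.0 mg/L


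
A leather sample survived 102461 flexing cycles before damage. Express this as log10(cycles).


log10(102461) = 5.01


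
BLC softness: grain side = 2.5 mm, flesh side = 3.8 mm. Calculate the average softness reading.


Average = (2.5 + 3.8) / 2
Average = 3.15 mm


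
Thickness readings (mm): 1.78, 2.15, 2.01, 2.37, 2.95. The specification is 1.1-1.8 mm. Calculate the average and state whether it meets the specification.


Sum = 11.26
Average = 11.26 / 5 = 2.25 mm
Specification range: 1.1 to 1.8 mm
Within spec: No


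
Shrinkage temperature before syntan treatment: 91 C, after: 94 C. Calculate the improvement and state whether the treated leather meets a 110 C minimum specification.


Improvement = 3 C
Meets 110 C spec: No

Improvement = 94 - 91 = 3 C
Spec check: 94 C >= 110 C? No


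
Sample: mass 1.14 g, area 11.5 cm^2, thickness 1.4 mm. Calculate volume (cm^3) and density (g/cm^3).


Thickness in cm = 1.4 / 10 = 0.14 cm
Volume = 11.5 x 0.14 = 1.610 cm^3
Density = 1.14 / 1.610 = 0.708 g/cm^3


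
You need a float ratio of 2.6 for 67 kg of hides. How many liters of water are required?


Water = hide weight x target ratio
Water = 67 x 2.6 = 174.2 L


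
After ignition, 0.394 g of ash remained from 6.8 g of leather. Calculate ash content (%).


Ash% = 0.394 / 6.8 x 100
Ash% = 5.79%


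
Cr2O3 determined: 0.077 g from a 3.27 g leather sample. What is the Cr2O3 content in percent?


Cr2O3% = 0.077 / 3.27 x 100
Cr2O3% = 2.35%


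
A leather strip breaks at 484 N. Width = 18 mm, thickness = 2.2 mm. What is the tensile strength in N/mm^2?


Cross-sectional area = 18 x 2.2 = 39.6 mm^2
Tensile strength = 484 / 39.6 = 12.22 N/mm^2


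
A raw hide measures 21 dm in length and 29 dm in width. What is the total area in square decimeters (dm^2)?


609 dm^2

Area = length x width
Area = 21 x 29 = 609 dm^2


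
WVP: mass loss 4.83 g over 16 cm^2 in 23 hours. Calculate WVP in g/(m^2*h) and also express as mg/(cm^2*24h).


WVP = 4.83 / (16 x 23) x 10000 = 131.25 g/(m^2*h)
Mass loss in mg = 4.83 x 1000 = 4830 mg
Per cm^2 per 24h in mg: 4830 x 24 / (16 x 23) = 115920 / 368 = 315.00 mg/(cm^2*24h)


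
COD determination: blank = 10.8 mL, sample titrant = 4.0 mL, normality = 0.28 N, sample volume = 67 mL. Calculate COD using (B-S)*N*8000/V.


227.3 mg/L

COD = (10.8 - 4.0) x 0.28 x 8000 / 67
COD = 6.8 x 0.28 x 8000 / 67
COD = 227.3 mg/L


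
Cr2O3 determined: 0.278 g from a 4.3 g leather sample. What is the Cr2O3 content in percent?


Cr2O3% = 0.278 / 4.3 x 100
Cr2O3% = 6.47%


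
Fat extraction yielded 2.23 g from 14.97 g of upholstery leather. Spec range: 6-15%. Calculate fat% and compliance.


Fat% = 2.23 / 14.97 x 100 = 14.9%
Spec range: 6-15%
Compliant: Yes


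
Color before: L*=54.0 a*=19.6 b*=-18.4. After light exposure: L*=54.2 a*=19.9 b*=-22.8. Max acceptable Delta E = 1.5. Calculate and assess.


dL = 0.2, da = 0.3, db = -4.4
dE = sqrt((0.2)^2 + (0.3)^2 + (-4.4)^2) = 4.41
Max = 1.5
Passes: No


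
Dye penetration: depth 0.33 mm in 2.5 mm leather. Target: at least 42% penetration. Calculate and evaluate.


Penetration = 0.33 / 2.5 x 100 = 13.2%
Target: 42%
Meets target: No


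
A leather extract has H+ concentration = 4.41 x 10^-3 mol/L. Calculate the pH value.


pH = 2.36


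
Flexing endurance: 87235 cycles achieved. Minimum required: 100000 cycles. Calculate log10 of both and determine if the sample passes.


log10(87235) = 4.94
log10(100000) = 5.00
Passes: No


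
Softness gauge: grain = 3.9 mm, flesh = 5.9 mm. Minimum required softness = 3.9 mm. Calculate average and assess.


Average softness = 4.90 mm
Meets requirement: Yes


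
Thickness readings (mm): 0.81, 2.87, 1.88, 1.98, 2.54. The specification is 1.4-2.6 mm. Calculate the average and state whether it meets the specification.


Average = 2.02 mm
Within specification: Yes

Sum = 10.08
Average = 10.08 / 5 = 2.02 mm
Specification range: 1.4 to 2.6 mm
Within spec: Yes


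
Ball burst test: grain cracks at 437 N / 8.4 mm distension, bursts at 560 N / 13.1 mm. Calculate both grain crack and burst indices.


Crack index = 52.0 N/mm
Burst index = 42.7 N/mm

Crack index = 437 / 8.4 = 52.0 N/mm
Burst index = 560 / 13.1 = 42.7 N/mm


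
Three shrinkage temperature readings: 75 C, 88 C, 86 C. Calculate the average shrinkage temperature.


83.0 C


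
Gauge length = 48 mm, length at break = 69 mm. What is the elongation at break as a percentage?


43.8%


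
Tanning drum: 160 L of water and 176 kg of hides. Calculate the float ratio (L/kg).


0.9

Float ratio = water / hide weight
Ratio = 160 / 176 = 0.9


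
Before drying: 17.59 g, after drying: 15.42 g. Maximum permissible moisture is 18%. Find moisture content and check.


MC = (17.59 - 15.42) / 17.59 x 100 = 12.3%
Maximum: 18%
Acceptable: Yes


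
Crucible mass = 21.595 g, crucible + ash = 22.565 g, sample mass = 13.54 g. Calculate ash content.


Ash mass = 0.970 g
Ash content = 7.16%

Ash mass = 22.565 - 21.595 = 0.970 g
Ash% = 0.970 / 13.54 x 100 = 7.16%


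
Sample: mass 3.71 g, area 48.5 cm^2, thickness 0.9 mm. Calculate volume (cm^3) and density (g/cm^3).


Thickness in cm = 0.9 / 10 = 0.09 cm
Volume = 48.5 x 0.09 = 4.365 cm^3
Density = 3.71 / 4.365 = 0.850 g/cm^3


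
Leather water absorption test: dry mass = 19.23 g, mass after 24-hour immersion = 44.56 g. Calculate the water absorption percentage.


Water absorbed = 44.56 - 19.23 = 25.33 g
WA% = 25.33 / 19.23 x 100 = 131.7%


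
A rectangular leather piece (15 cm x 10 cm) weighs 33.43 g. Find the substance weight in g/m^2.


2228.7 g/m^2


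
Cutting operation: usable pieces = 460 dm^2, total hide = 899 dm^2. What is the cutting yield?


Yield = usable / total x 100
Yield = 460 / 899 x 100 = 51.2%


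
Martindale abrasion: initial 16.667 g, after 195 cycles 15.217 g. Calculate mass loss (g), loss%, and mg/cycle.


Mass loss = 1.450 g
Loss = 8.70%
Rate = 7.436 mg/cycle

Loss = 16.667 - 15.217 = 1.450 g
Loss% = 1.450 / 16.667 x 100 = 8.70%
Rate = 1.450 / 195 x 1000 = 7.436 mg/cycle


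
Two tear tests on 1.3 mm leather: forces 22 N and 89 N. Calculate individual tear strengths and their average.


Tear 1 = 16.9 N/mm
Tear 2 = 68.5 N/mm
Average = 42.7 N/mm

Tear 1 = 22 / 1.3 = 16.9 N/mm
Tear 2 = 89 / 1.3 = 68.5 N/mm
Average = (16.9 + 68.5) / 2 = 42.7 N/mm


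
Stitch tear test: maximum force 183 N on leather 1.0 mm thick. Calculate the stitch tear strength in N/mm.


183.0 N/mm

Stitch tear strength = force / thickness
STS = 183 / 1.0 = 183.0 N/mm


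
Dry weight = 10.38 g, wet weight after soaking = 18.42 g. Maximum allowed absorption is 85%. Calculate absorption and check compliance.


Absorption = 77.5%
Compliant: Yes

WA = (18.42 - 10.38) / 10.38 x 100 = 77.5%
Maximum allowed: 85%
Compliant: Yes


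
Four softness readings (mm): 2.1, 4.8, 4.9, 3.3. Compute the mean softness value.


Sum = 2.1 + 4.8 + 4.9 + 3.3
Mean = 15.1 / 4 = 3.78 mm


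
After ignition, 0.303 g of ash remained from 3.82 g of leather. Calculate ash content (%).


7.93%


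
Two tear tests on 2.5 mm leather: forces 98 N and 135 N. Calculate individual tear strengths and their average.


Tear 1 = 39.2 N/mm
Tear 2 = 54.0 N/mm
Average = 46.6 N/mm

Tear 1 = 98 / 2.5 = 39.2 N/mm
Tear 2 = 135 / 2.5 = 54.0 N/mm
Average = (39.2 + 54.0) / 2 = 46.6 N/mm


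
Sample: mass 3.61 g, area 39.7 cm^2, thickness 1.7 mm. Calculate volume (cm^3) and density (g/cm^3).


Volume = 6.749 cm^3
Density = 0.535 g/cm^3

Thickness in cm = 1.7 / 10 = 0.17 cm
Volume = 39.7 x 0.17 = 6.749 cm^3
Density = 3.61 / 6.749 = 0.535 g/cm^3


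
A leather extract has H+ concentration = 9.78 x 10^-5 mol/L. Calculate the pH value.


pH = 4.01

pH = -log10[H+]
pH = -log10(9.78 x 10^-5) = 4.01


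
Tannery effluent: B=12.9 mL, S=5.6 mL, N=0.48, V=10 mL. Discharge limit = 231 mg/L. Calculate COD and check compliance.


COD = (12.9 - 5.6) x 0.48 x 8000 / 10 = 2803.2 mg/L
Limit: 231 mg/L
Compliant: No


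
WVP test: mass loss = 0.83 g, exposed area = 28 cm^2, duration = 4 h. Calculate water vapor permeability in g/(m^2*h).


WVP = mass_loss / (area x time) x 10000
WVP = 0.83 / (28 x 4) x 10000
WVP = 0.83 / 112 x 10000 = 74.11 g/(m^2*h)


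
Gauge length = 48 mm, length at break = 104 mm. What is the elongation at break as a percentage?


Extension = 104 - 48 = 56 mm
Elongation = 56 / 48 x 100 = 116.7%


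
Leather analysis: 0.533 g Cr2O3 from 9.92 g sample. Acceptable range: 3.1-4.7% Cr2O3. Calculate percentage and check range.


Cr2O3 = 5.37%
Within range: No


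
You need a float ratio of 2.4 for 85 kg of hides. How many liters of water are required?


204.0 L

Water = hide weight x target ratio
Water = 85 x 2.4 = 204.0 L


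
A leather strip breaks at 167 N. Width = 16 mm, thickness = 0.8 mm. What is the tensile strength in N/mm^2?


Cross-sectional area = 16 x 0.8 = 12.8 mm^2
Tensile strength = 167 / 12.8 = 13.05 N/mm^2


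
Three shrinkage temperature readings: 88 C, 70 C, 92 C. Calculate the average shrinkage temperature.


Average = (88 + 70 + 92) / 3
Average = 250 / 3 = 83.3 C


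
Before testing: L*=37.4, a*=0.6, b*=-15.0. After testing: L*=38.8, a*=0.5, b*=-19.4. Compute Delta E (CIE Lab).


dL = 38.8 - 37.4 = 1.4
da = 0.5 - 0.6 = -0.1
db = -19.4 - (-15.0) = -4.4
dE = sqrt((1.4)^2 + (-0.1)^2 + (-4.4)^2) = 4.62


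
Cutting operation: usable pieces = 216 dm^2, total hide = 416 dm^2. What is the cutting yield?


Yield = usable / total x 100
Yield = 216 / 416 x 100 = 51.9%


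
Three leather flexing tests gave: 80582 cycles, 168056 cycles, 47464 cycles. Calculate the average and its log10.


Average = (80582 + 168056 + 47464) / 3 = 98701 cycles
log10(98701) = 4.99


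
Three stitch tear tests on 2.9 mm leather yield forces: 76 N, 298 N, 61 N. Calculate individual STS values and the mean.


STS1 = 26.2 N/mm
STS2 = 102.8 N/mm
STS3 = 21.0 N/mm
Mean = 50.0 N/mm

STS1 = 76 / 2.9 = 26.2 N/mm
STS2 = 298 / 2.9 = 102.8 N/mm
STS3 = 61 / 2.9 = 21.0 N/mm
Mean = (26.2 + 102.8 + 21.0) / 3 = 50.0 N/mm


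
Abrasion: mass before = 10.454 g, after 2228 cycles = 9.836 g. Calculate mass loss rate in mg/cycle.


0.277 mg/cycle


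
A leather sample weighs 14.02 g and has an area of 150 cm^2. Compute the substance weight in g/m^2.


934.7 g/m^2

Substance weight = mass / area x 10000
SW = 14.02 / 150 x 10000
SW = 934.7 g/m^2


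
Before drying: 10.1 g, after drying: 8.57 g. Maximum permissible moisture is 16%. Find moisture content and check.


MC = (10.1 - 8.57) / 10.1 x 100 = 15.1%
Maximum: 16%
Acceptable: Yes


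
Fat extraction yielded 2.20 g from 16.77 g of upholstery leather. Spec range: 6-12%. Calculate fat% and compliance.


Fat content = 13.1%
Compliant: No

Fat% = 2.20 / 16.77 x 100 = 13.1%
Spec range: 6-12%
Compliant: No


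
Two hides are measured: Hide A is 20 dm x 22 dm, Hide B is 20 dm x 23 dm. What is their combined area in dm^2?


Hide A area = 20 x 22 = 440 dm^2
Hide B area = 20 x 23 = 460 dm^2
Total = 440 + 460 = 900 dm^2


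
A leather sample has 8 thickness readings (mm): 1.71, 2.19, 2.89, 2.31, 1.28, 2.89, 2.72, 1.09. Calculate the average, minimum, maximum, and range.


Sum = 17.08
Average = 17.08 / 8 = 2.14 mm
Minimum = 1.09 mm
Maximum = 2.89 mm
Range = 2.89 - 1.09 = 1.80 mm


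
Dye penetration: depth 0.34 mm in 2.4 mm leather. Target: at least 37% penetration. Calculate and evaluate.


Penetration = 14.2%
Meets target: No


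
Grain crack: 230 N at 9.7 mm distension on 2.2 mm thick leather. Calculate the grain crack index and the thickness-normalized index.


Crack index = 230 / 9.7 = 23.7 N/mm
Normalized = 23.7 / 2.2 = 10.8 N/mm per mm


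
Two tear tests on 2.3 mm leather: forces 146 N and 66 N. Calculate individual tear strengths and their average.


Tear 1 = 146 / 2.3 = 63.5 N/mm
Tear 2 = 66 / 2.3 = 28.7 N/mm
Average = (63.5 + 28.7) / 2 = 46.1 N/mm


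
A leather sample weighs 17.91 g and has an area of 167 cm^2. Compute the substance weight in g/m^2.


1072.5 g/m^2

Substance weight = mass / area x 10000
SW = 17.91 / 167 x 10000
SW = 1072.5 g/m^2


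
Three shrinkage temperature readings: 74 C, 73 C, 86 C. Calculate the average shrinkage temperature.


77.7 C

Average = (74 + 73 + 86) / 3
Average = 233 / 3 = 77.7 C


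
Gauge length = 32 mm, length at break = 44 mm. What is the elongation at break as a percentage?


37.5%


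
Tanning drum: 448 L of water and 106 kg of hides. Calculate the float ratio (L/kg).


4.2

Float ratio = water / hide weight
Ratio = 448 / 106 = 4.2


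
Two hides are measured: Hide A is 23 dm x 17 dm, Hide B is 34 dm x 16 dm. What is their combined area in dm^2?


935 dm^2


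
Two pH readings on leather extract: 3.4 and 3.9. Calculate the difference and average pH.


Difference = |3.4 - 3.9| = 0.5
Average = (3.4 + 3.9) / 2 = 3.65


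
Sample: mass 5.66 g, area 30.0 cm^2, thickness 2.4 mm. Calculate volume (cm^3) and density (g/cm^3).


Volume = 7.200 cm^3
Density = 0.786 g/cm^3

Thickness in cm = 2.4 / 10 = 0.24 cm
Volume = 30.0 x 0.24 = 7.200 cm^3
Density = 5.66 / 7.200 = 0.786 g/cm^3


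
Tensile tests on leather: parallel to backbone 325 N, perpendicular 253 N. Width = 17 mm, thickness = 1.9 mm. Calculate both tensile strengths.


Parallel = 10.06 N/mm^2
Perpendicular = 7.83 N/mm^2

Area = 17 x 1.9 = 32.3 mm^2
TS (parallel) = 325 / 32.3 = 10.06 N/mm^2
TS (perpendicular) = 253 / 32.3 = 7.83 N/mm^2


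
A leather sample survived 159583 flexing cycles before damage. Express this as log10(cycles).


log10(159583) = 5.20


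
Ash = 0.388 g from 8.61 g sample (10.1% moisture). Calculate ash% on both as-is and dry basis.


As-is ash% = 0.388 / 8.61 x 100 = 4.51%
Dry mass = 8.61 x (100 - 10.1) / 100 = 7.74039 g
Dry-basis ash% = 0.388 / 7.74039 x 100 = 5.01%


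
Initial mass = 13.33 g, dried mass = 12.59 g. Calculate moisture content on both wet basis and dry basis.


Moisture lost = 13.33 - 12.59 = 0.74 g
Wet basis MC = 0.74 / 13.33 x 100 = 5.6%
Dry basis MC = 0.74 / 12.59 x 100 = 5.9%


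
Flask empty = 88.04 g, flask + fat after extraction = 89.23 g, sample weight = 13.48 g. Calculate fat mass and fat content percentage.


Fat mass = 89.23 - 88.04 = 1.19 g
Fat% = 1.19 / 13.48 x 100 = 8.8%


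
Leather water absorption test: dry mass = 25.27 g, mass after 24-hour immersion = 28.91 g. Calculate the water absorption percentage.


14.4%


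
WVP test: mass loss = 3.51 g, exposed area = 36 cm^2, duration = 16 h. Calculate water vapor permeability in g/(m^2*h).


60.94 g/(m^2*h)

WVP = mass_loss / (area x time) x 10000
WVP = 3.51 / (36 x 16) x 10000
WVP = 3.51 / 576 x 10000 = 60.94 g/(m^2*h)


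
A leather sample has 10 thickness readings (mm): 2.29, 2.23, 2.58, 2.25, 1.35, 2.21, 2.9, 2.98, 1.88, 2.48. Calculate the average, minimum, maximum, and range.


Average = 2.32 mm
Min = 1.35 mm
Max = 2.98 mm
Range = 1.63 mm


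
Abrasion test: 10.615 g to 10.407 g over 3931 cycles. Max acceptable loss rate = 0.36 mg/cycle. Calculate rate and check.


Loss = 10.615 - 10.407 = 0.208 g
Rate = 0.208 g / 3931 cycles x 1000 = 0.053 mg/cycle
Max = 0.36 mg/cycle
Passes: Yes


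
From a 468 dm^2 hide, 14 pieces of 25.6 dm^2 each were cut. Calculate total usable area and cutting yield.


Total usable = 14 x 25.6 = 358.4 dm^2
Yield = 358.4 / 468 x 100 = 76.6%


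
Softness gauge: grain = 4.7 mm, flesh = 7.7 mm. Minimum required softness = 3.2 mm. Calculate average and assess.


Average softness = 6.20 mm
Meets requirement: Yes

Average = (4.7 + 7.7) / 2 = 6.20 mm
Minimum = 3.2 mm
Meets requirement: Yes


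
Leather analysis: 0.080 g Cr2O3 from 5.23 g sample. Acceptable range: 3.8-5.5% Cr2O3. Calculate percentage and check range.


Cr2O3% = 0.080 / 5.23 x 100 = 1.53%
Acceptable range: 3.8 to 5.5%
Within range: No


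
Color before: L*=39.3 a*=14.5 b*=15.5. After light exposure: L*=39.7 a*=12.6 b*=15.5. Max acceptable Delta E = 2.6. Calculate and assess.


dL = 0.4, da = -1.9, db = 0.0
dE = sqrt((0.4)^2 + (-1.9)^2 + (0.0)^2) = 1.94
Max = 2.6
Passes: Yes


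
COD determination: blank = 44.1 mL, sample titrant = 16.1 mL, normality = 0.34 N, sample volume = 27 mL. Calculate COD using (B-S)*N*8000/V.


COD = (44.1 - 16.1) x 0.34 x 8000 / 27
COD = 28.0 x 0.34 x 8000 / 27
COD = 2820.7 mg/L


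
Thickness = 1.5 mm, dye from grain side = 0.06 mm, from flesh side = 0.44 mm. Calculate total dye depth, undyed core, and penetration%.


Total dyed = 0.06 + 0.44 = 0.50 mm
Undyed core = 1.5 - 0.50 = 1.00 mm
Penetration = 0.50 / 1.5 x 100 = 33.3%


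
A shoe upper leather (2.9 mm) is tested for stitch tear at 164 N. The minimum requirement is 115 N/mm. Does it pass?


STS = 56.6 N/mm
Passes: No

STS = 164 / 2.9 = 56.6 N/mm
Minimum required: 115 N/mm
Passes: No


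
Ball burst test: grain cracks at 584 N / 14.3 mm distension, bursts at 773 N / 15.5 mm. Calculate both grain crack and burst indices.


Crack index = 584 / 14.3 = 40.8 N/mm
Burst index = 773 / 15.5 = 49.9 N/mm


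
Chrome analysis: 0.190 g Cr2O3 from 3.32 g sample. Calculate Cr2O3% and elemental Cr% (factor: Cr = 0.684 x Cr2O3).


Cr2O3 = 5.72%
Cr = 3.91%

Cr2O3% = 0.190 / 3.32 x 100 = 5.72%
Cr% = 5.72 x 0.684 = 3.91%


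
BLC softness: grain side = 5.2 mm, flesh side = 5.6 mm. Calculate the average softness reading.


Average = (5.2 + 5.6) / 2
Average = 5.40 mm


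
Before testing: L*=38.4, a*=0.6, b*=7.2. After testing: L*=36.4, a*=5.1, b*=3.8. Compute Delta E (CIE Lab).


Delta E = 5.98

dL = 36.4 - 38.4 = -2.0
da = 5.1 - 0.6 = 4.5
db = 3.8 - 7.2 = -3.4
dE = sqrt((-2.0)^2 + (4.5)^2 + (-3.4)^2) = 5.98


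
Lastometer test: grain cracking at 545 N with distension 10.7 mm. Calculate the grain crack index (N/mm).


Grain crack index = force / distension
Index = 545 / 10.7 = 50.9 N/mm


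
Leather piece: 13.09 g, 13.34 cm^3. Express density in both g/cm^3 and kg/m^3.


Density = 13.09 / 13.34 = 0.981 g/cm^3
Convert: 0.981 x 1000 = 981 kg/m^3


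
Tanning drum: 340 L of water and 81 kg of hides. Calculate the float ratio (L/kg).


Float ratio = water / hide weight
Ratio = 340 / 81 = 4.2


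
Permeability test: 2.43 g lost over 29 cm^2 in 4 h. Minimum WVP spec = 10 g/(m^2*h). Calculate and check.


WVP = 209.48 g/(m^2*h)
Meets specification: Yes

WVP = 2.43 / (29 x 4) x 10000 = 209.48 g/(m^2*h)
Minimum: 10 g/(m^2*h)
Meets spec: Yes


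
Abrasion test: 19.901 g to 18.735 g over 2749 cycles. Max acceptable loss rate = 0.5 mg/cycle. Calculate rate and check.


Loss = 19.901 - 18.735 = 1.166 g
Rate = 1.166 g / 2749 cycles x 1000 = 0.424 mg/cycle
Max = 0.5 mg/cycle
Passes: Yes


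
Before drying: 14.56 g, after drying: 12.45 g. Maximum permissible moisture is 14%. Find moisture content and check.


MC = (14.56 - 12.45) / 14.56 x 100 = 14.5%
Maximum: 14%
Acceptable: No


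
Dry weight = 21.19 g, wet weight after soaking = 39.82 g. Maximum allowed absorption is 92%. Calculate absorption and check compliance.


WA = (39.82 - 21.19) / 21.19 x 100 = 87.9%
Maximum allowed: 92%
Compliant: Yes


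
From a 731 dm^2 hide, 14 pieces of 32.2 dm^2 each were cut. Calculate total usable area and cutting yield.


Usable area = 450.8 dm^2
Yield = 61.7%

Total usable = 14 x 32.2 = 450.8 dm^2
Yield = 450.8 / 731 x 100 = 61.7%


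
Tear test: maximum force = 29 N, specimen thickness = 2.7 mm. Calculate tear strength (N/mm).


10.7 N/mm

Tear strength = force / thickness
Tear = 29 / 2.7 = 10.7 N/mm


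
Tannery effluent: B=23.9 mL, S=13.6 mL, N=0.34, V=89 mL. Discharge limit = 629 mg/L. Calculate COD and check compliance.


COD = (23.9 - 13.6) x 0.34 x 8000 / 89 = 314.8 mg/L
Limit: 629 mg/L
Compliant: Yes


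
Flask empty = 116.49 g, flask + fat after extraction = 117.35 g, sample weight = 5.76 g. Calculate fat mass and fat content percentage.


Fat mass = 0.86 g
Fat content = 14.9%


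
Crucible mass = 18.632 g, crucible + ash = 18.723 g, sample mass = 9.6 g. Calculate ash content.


Ash mass = 0.091 g
Ash content = 0.95%

Ash mass = 18.723 - 18.632 = 0.091 g
Ash% = 0.091 / 9.6 x 100 = 0.95%


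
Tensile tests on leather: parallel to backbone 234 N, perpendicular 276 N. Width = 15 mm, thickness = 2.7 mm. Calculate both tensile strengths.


Area = 15 x 2.7 = 40.5 mm^2
TS (parallel) = 234 / 40.5 = 5.78 N/mm^2
TS (perpendicular) = 276 / 40.5 = 6.81 N/mm^2


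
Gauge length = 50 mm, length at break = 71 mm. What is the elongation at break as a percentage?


Extension = 71 - 50 = 21 mm
Elongation = 21 / 50 x 100 = 42.0%


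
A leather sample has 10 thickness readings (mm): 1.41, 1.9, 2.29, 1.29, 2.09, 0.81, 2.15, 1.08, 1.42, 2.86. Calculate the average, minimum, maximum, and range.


Sum = 17.30
Average = 17.30 / 10 = 1.73 mm
Minimum = 0.81 mm
Maximum = 2.86 mm
Range = 2.86 - 0.81 = 2.05 mm


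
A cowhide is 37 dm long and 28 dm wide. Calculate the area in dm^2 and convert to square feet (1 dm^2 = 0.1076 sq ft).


1036 dm^2
111.47 sq ft

Area = 37 x 28 = 1036 dm^2
Conversion: 1036 x 0.1076 = 111.47 sq ft


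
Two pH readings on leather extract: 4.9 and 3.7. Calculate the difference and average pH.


Difference = 1.2
Average pH = 4.30

Difference = |4.9 - 3.7| = 1.2
Average = (4.9 + 3.7) / 2 = 4.30


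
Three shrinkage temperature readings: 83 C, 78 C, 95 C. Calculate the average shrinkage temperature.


85.3 C

Average = (83 + 78 + 95) / 3
Average = 256 / 3 = 85.3 C


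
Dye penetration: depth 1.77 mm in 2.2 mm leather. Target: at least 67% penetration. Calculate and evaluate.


Penetration = 1.77 / 2.2 x 100 = 80.5%
Target: 67%
Meets target: Yes


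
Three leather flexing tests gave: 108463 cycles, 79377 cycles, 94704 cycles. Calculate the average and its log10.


Average = (108463 + 79377 + 94704) / 3 = 94181 cycles
log10(94181) = 4.97


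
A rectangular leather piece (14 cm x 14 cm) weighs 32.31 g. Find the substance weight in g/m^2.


Area = 14 x 14 = 196 cm^2
SW = 32.31 / 196 x 10000 = 1648.5 g/m^2


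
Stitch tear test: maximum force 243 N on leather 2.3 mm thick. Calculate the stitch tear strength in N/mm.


Stitch tear strength = force / thickness
STS = 243 / 2.3 = 105.7 N/mm


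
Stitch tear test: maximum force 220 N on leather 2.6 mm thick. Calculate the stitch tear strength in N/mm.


Stitch tear strength = force / thickness
STS = 220 / 2.6 = 84.6 N/mm


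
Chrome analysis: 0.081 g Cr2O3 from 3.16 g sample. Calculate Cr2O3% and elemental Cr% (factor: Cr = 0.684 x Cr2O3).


Cr2O3 = 2.56%
Cr = 1.75%


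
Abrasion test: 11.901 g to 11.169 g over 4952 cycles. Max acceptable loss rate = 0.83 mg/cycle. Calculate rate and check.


Loss = 11.901 - 11.169 = 0.732 g
Rate = 0.732 g / 4952 cycles x 1000 = 0.148 mg/cycle
Max = 0.83 mg/cycle
Passes: Yes


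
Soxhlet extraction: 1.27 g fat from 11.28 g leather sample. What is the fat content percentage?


Fat content = 1.27 / 11.28 x 100
Fat = 11.3%


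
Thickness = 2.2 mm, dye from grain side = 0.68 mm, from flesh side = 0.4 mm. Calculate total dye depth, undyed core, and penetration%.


Total dyed = 0.68 + 0.4 = 1.08 mm
Undyed core = 2.2 - 1.08 = 1.12 mm
Penetration = 1.08 / 2.2 x 100 = 49.1%


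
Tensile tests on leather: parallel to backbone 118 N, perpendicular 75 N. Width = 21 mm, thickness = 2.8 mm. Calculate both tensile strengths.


Parallel = 2.01 N/mm^2
Perpendicular = 1.28 N/mm^2

Area = 21 x 2.8 = 58.8 mm^2
TS (parallel) = 118 / 58.8 = 2.01 N/mm^2
TS (perpendicular) = 75 / 58.8 = 1.28 N/mm^2


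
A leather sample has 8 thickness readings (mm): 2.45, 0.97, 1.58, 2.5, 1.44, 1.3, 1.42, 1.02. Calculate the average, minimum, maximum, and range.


Sum = 12.68
Average = 12.68 / 8 = 1.59 mm
Minimum = 0.97 mm
Maximum = 2.5 mm
Range = 2.5 - 0.97 = 1.53 mm


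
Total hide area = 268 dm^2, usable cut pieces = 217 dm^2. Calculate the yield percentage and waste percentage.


Yield = 217 / 268 x 100 = 81.0%
Waste = 268 - 217 = 51 dm^2
Waste% = 100 - 81.0 = 19.0%


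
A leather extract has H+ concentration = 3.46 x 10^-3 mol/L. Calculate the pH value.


pH = -log10[H+]
pH = -log10(3.46 x 10^-3) = 2.46


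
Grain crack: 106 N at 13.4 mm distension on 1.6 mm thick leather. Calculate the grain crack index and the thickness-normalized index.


Crack index = 106 / 13.4 = 7.9 N/mm
Normalized = 7.9 / 1.6 = 4.9 N/mm per mm


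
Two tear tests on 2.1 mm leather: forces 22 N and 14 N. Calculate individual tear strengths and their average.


Tear 1 = 10.5 N/mm
Tear 2 = 6.7 N/mm
Average = 8.6 N/mm

Tear 1 = 22 / 2.1 = 10.5 N/mm
Tear 2 = 14 / 2.1 = 6.7 N/mm
Average = (10.5 + 6.7) / 2 = 8.6 N/mm


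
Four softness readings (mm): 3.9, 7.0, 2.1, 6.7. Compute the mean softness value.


4.93 mm


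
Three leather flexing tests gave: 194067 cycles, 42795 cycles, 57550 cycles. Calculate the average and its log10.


Average = 98137 cycles
log10 = 4.99

Average = (194067 + 42795 + 57550) / 3 = 98137 cycles
log10(98137) = 4.99


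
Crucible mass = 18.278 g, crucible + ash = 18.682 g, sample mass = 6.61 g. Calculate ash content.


Ash mass = 0.404 g
Ash content = 6.11%

Ash mass = 18.682 - 18.278 = 0.404 g
Ash% = 0.404 / 6.61 x 100 = 6.11%


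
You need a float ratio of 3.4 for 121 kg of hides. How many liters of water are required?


411.4 L


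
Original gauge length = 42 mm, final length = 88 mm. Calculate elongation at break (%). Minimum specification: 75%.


Elongation = 109.5%
Meets spec: Yes

Extension = 88 - 42 = 46 mm
Elongation = 46 / 42 x 100 = 109.5%
Minimum required: 75%
Meets specification: Yes


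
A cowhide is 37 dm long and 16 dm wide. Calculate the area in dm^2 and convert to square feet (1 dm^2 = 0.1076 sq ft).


Area = 37 x 16 = 592 dm^2
Conversion: 592 x 0.1076 = 63.70 sq ft


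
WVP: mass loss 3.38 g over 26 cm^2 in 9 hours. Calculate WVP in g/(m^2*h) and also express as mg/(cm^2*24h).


WVP = 3.38 / (26 x 9) x 10000 = 144.44 g/(m^2*h)
Mass loss in mg = 3.38 x 1000 = 3380 mg
Per cm^2 per 24h in mg: 3380 x 24 / (26 x 9) = 81120 / 234 = 346.67 mg/(cm^2*24h)


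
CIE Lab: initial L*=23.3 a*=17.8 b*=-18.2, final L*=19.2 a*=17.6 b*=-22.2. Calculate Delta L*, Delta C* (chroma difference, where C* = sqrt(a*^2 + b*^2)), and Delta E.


Delta L* = -4.1
Delta C* = 2.87
Delta E = 5.73


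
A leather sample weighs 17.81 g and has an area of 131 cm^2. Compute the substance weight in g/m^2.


1359.5 g/m^2

Substance weight = mass / area x 10000
SW = 17.81 / 131 x 10000
SW = 1359.5 g/m^2


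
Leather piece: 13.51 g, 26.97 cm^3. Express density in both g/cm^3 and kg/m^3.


Density = 13.51 / 26.97 = 0.501 g/cm^3
Convert: 0.501 x 1000 = 501 kg/m^3


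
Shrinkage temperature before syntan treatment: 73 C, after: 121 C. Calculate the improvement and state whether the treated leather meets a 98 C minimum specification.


Improvement = 48 C
Meets 98 C spec: Yes

Improvement = 121 - 73 = 48 C
Spec check: 121 C >= 98 C? Yes


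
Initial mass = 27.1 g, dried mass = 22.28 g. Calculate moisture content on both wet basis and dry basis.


Moisture lost = 27.1 - 22.28 = 4.82 g
Wet basis MC = 4.82 / 27.1 x 100 = 17.8%
Dry basis MC = 4.82 / 22.28 x 100 = 21.6%


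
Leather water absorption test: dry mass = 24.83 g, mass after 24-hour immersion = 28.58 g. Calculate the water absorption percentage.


15.1%


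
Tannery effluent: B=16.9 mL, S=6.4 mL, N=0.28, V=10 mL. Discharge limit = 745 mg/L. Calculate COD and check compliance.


COD = (16.9 - 6.4) x 0.28 x 8000 / 10 = 2352.0 mg/L
Limit: 745 mg/L
Compliant: No


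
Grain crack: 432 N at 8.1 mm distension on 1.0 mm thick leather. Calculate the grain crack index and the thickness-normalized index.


Crack index = 53.3 N/mm
Normalized index = 53.3 N/mm per mm

Crack index = 432 / 8.1 = 53.3 N/mm
Normalized = 53.3 / 1.0 = 53.3 N/mm per mm


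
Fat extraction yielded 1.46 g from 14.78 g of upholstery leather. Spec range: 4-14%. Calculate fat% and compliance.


Fat% = 1.46 / 14.78 x 100 = 9.9%
Spec range: 4-14%
Compliant: Yes


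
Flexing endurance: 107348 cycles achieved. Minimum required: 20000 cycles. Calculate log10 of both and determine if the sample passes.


Achieved: log10 = 5.03
Required: log10 = 4.30
Passes: Yes


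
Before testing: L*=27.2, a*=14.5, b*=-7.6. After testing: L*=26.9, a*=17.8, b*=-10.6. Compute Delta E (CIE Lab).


Delta E = 4.47


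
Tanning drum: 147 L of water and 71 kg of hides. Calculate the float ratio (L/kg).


Float ratio = water / hide weight
Ratio = 147 / 71 = 2.1


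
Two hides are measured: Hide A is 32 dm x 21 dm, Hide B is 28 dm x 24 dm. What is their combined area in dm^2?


Hide A area = 32 x 21 = 672 dm^2
Hide B area = 28 x 24 = 672 dm^2
Total = 672 + 672 = 1344 dm^2


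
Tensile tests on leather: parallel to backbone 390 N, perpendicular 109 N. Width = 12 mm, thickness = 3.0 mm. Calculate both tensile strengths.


Area = 12 x 3.0 = 36.0 mm^2
TS (parallel) = 390 / 36.0 = 10.83 N/mm^2
TS (perpendicular) = 109 / 36.0 = 3.03 N/mm^2


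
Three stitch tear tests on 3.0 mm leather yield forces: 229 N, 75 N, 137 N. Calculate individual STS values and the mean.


STS1 = 229 / 3.0 = 76.3 N/mm
STS2 = 75 / 3.0 = 25.0 N/mm
STS3 = 137 / 3.0 = 45.7 N/mm
Mean = (76.3 + 25.0 + 45.7) / 3 = 49.0 N/mm


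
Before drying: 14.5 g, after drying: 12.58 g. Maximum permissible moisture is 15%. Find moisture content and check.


MC = (14.5 - 12.58) / 14.5 x 100 = 13.2%
Maximum: 15%
Acceptable: Yes


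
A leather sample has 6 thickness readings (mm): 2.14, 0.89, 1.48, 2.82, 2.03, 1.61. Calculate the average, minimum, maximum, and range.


Sum = 10.97
Average = 10.97 / 6 = 1.83 mm
Minimum = 0.89 mm
Maximum = 2.82 mm
Range = 2.82 - 0.89 = 1.93 mm


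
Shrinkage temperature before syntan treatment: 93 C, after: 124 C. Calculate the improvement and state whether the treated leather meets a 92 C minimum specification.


Improvement = 124 - 93 = 31 C
Spec check: 124 C >= 92 C? Yes


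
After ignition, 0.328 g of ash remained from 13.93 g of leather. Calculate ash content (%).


2.35%

Ash% = 0.328 / 13.93 x 100
Ash% = 2.35%


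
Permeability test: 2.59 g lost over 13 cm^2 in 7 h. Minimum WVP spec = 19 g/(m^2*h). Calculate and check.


WVP = 284.62 g/(m^2*h)
Meets specification: Yes

WVP = 2.59 / (13 x 7) x 10000 = 284.62 g/(m^2*h)
Minimum: 19 g/(m^2*h)
Meets spec: Yes


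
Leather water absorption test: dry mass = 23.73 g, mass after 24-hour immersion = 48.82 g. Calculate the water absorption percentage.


Water absorbed = 48.82 - 23.73 = 25.09 g
WA% = 25.09 / 23.73 x 100 = 105.7%


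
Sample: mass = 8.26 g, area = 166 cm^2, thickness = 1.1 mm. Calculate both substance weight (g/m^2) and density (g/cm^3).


SW = 8.26 / 166 x 10000 = 497.6 g/m^2
Volume = 166 x 1.1 / 10 = 18.26 cm^3
Density = 8.26 / 18.26 = 0.452 g/cm^3


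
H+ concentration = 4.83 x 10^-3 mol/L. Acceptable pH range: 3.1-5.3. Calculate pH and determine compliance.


pH = 2.32
Compliant: No


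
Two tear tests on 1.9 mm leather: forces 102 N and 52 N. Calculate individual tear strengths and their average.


Tear 1 = 102 / 1.9 = 53.7 N/mm
Tear 2 = 52 / 1.9 = 27.4 N/mm
Average = (53.7 + 27.4) / 2 = 40.6 N/mm


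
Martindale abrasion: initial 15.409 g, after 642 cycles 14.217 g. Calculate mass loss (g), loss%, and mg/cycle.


Loss = 15.409 - 14.217 = 1.192 g
Loss% = 1.192 / 15.409 x 100 = 7.74%
Rate = 1.192 / 642 x 1000 = 1.857 mg/cycle


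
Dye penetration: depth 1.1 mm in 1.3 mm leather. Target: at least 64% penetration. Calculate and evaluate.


Penetration = 84.6%
Meets target: Yes

Penetration = 1.1 / 1.3 x 100 = 84.6%
Target: 64%
Meets target: Yes


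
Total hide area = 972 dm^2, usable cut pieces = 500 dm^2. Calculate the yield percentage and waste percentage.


Yield = 500 / 972 x 100 = 51.4%
Waste = 972 - 500 = 472 dm^2
Waste% = 100 - 51.4 = 48.6%


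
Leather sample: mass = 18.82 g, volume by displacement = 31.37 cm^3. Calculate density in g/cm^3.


0.600 g/cm^3

Density = mass / volume
Density = 18.82 / 31.37 = 0.600 g/cm^3


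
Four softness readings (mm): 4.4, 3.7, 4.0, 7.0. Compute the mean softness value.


4.78 mm


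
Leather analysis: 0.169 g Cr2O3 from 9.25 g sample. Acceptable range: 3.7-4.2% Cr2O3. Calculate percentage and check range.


Cr2O3 = 1.83%
Within range: No

Cr2O3% = 0.169 / 9.25 x 100 = 1.83%
Acceptable range: 3.7 to 4.2%
Within range: No


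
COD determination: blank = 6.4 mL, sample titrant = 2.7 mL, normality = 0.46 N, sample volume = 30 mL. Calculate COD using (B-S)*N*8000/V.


COD = (6.4 - 2.7) x 0.46 x 8000 / 30
COD = 3.7 x 0.46 x 8000 / 30
COD = 453.9 mg/L


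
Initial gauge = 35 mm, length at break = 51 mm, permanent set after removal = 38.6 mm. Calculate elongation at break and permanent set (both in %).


Elongation at break = (51 - 35) / 35 x 100 = 45.7%
Permanent set = (38.6 - 35) / 35 x 100 = 10.3%


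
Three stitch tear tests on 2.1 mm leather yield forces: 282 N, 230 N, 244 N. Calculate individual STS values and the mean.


STS1 = 134.3 N/mm
STS2 = 109.5 N/mm
STS3 = 116.2 N/mm
Mean = 120.0 N/mm


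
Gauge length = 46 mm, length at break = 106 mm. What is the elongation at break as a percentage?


130.4%


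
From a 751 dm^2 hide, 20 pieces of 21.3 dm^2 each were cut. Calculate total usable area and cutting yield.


Total usable = 20 x 21.3 = 426.0 dm^2
Yield = 426.0 / 751 x 100 = 56.7%


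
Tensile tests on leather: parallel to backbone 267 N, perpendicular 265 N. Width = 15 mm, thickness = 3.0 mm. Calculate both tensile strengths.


Area = 15 x 3.0 = 45.0 mm^2
TS (parallel) = 267 / 45.0 = 5.93 N/mm^2
TS (perpendicular) = 265 / 45.0 = 5.89 N/mm^2


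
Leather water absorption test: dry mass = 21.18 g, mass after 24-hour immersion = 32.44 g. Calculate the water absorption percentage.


Water absorbed = 32.44 - 21.18 = 11.26 g
WA% = 11.26 / 21.18 x 100 = 53.2%


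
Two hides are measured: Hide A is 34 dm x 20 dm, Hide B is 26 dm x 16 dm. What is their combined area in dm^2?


1096 dm^2

Hide A area = 34 x 20 = 680 dm^2
Hide B area = 26 x 16 = 416 dm^2
Total = 680 + 416 = 1096 dm^2


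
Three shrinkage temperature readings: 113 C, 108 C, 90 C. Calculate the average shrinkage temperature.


103.7 C

Average = (113 + 108 + 90) / 3
Average = 311 / 3 = 103.7 C


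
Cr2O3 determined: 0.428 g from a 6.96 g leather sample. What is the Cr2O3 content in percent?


Cr2O3% = 0.428 / 6.96 x 100
Cr2O3% = 6.15%


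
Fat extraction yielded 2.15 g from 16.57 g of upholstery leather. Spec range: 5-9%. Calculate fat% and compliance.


Fat content = 13.0%
Compliant: No

Fat% = 2.15 / 16.57 x 100 = 13.0%
Spec range: 5-9%
Compliant: No


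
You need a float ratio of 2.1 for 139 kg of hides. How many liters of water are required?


Water = hide weight x target ratio
Water = 139 x 2.1 = 291.9 L


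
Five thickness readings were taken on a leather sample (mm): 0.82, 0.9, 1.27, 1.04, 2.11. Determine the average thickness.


Sum = 0.82 + 0.9 + 1.27 + 1.04 + 2.11 = 6.14
Average = 6.14 / 5 = 1.23 mm


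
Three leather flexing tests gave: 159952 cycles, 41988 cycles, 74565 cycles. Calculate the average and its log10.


Average = (159952 + 41988 + 74565) / 3 = 92168 cycles
log10(92168) = 4.96


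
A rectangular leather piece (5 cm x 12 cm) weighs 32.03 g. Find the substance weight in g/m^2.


Area = 5 x 12 = 60 cm^2
SW = 32.03 / 60 x 10000 = 5338.3 g/m^2


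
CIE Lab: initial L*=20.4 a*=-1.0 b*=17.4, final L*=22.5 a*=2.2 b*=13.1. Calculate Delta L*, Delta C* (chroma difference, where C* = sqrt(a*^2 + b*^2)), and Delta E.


Delta L* = 2.1
Delta C* = -4.15
Delta E = 5.76

Delta L* = 22.5 - 20.4 = 2.1
C1* = sqrt((-1.0)^2 + (17.4)^2) = 17.429
C2* = sqrt((2.2)^2 + (13.1)^2) = 13.283
Delta C* = 13.283 - 17.429 = -4.15
Delta E = sqrt((2.1)^2 + (3.2)^2 + (-4.3)^2) = 5.76


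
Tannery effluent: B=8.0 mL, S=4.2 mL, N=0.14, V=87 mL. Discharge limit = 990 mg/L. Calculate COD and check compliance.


COD = (8.0 - 4.2) x 0.14 x 8000 / 87 = 48.9 mg/L
Limit: 990 mg/L
Compliant: Yes


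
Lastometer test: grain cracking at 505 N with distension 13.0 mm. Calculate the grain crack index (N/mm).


Grain crack index = force / distension
Index = 505 / 13.0 = 38.8 N/mm


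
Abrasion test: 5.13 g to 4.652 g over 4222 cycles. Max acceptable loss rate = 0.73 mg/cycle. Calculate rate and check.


Rate = 0.113 mg/cycle
Passes: Yes

Loss = 5.13 - 4.652 = 0.478 g
Rate = 0.478 g / 4222 cycles x 1000 = 0.113 mg/cycle
Max = 0.73 mg/cycle
Passes: Yes


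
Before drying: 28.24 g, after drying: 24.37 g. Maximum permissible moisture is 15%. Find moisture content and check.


MC = (28.24 - 24.37) / 28.24 x 100 = 13.7%
Maximum: 15%
Acceptable: Yes


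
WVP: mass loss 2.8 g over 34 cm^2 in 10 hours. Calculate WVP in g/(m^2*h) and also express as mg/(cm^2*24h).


WVP = 2.8 / (34 x 10) x 10000 = 82.35 g/(m^2*h)
Mass loss in mg = 2.8 x 1000 = 2800 mg
Per cm^2 per 24h in mg: 2800 x 24 / (34 x 10) = 67200 / 340 = 197.65 mg/(cm^2*24h)


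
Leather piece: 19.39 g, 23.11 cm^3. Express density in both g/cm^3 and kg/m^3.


Density = 19.39 / 23.11 = 0.839 g/cm^3
Convert: 0.839 x 1000 = 839 kg/m^3


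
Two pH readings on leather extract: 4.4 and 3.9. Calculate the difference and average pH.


Difference = |4.4 - 3.9| = 0.5
Average = (4.4 + 3.9) / 2 = 4.15


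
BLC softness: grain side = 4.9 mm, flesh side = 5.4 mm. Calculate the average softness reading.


Average = (4.9 + 5.4) / 2
Average = 5.15 mm


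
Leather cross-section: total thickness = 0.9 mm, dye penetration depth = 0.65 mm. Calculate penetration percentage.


72.2%

Penetration% = 0.65 / 0.9 x 100
Penetration = 72.2%
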